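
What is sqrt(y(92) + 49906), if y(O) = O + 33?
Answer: 3*sqrt(5559) ≈ 223.68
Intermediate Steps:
y(O) = 33 + O
sqrt(y(92) + 49906) = sqrt((33 + 92) + 49906) = sqrt(125 + 49906) = sqrt(50031) = 3*sqrt(5559)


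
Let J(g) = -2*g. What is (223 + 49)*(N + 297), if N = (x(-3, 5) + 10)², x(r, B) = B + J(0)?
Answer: 141984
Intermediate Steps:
x(r, B) = B (x(r, B) = B - 2*0 = B + 0 = B)
N = 225 (N = (5 + 10)² = 15² = 225)
(223 + 49)*(N + 297) = (223 + 49)*(225 + 297) = 272*522 = 141984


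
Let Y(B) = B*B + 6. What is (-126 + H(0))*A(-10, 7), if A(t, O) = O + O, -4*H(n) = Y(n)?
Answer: -1785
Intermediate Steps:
Y(B) = 6 + B² (Y(B) = B² + 6 = 6 + B²)
H(n) = -3/2 - n²/4 (H(n) = -(6 + n²)/4 = -3/2 - n²/4)
A(t, O) = 2*O
(-126 + H(0))*A(-10, 7) = (-126 + (-3/2 - ¼*0²))*(2*7) = (-126 + (-3/2 - ¼*0))*14 = (-126 + (-3/2 + 0))*14 = (-126 - 3/2)*14 = -255/2*14 = -1785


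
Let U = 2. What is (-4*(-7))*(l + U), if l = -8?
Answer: -168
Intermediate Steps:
(-4*(-7))*(l + U) = (-4*(-7))*(-8 + 2) = 28*(-6) = -168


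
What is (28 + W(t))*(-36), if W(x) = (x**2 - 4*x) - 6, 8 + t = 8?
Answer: -792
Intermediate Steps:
t = 0 (t = -8 + 8 = 0)
W(x) = -6 + x**2 - 4*x
(28 + W(t))*(-36) = (28 + (-6 + 0**2 - 4*0))*(-36) = (28 + (-6 + 0 + 0))*(-36) = (28 - 6)*(-36) = 22*(-36) = -792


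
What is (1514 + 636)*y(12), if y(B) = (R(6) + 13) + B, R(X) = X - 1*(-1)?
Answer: 68800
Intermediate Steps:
R(X) = 1 + X (R(X) = X + 1 = 1 + X)
y(B) = 20 + B (y(B) = ((1 + 6) + 13) + B = (7 + 13) + B = 20 + B)
(1514 + 636)*y(12) = (1514 + 636)*(20 + 12) = 2150*32 = 68800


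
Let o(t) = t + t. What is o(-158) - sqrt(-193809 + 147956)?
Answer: -316 - I*sqrt(45853) ≈ -316.0 - 214.13*I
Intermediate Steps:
o(t) = 2*t
o(-158) - sqrt(-193809 + 147956) = 2*(-158) - sqrt(-193809 + 147956) = -316 - sqrt(-45853) = -316 - I*sqrt(45853)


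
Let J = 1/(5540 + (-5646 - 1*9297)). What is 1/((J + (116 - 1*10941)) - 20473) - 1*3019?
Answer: -888476901208/294295095 ≈ -3019.0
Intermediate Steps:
J = -1/9403 (J = 1/(5540 + (-5646 - 9297)) = 1/(5540 - 14943) = 1/(-9403) = -1/9403 ≈ -0.00010635)
1/((J + (116 - 1*10941)) - 20473) - 1*3019 = 1/((-1/9403 + (116 - 1*10941)) - 20473) - 1*3019 = 1/((-1/9403 + (116 - 10941)) - 20473) - 3019 = 1/((-1/9403 - 10825) - 20473) - 3019 = 1/(-101787476/9403 - 20473) - 3019 = 1/(-294295095/9403) - 3019 = -9403/294295095 - 3019 = -888476901208/294295095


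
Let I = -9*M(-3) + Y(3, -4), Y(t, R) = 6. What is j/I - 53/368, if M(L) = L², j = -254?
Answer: 89497/27600 ≈ 3.2426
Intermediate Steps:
I = -75 (I = -9*(-3)² + 6 = -9*9 + 6 = -81 + 6 = -75)
j/I - 53/368 = -254/(-75) - 53/368 = -254*(-1/75) - 53*1/368 = 254/75 - 53/368 = 89497/27600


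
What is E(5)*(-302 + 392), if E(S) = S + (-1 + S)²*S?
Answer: 7650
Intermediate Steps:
E(S) = S + S*(-1 + S)²
E(5)*(-302 + 392) = (5*(1 + (-1 + 5)²))*(-302 + 392) = (5*(1 + 4²))*90 = (5*(1 + 16))*90 = (5*17)*90 = 85*90 = 7650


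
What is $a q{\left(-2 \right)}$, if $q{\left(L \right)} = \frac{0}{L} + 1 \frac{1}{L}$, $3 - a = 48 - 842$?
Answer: $- \frac{797}{2} \approx -398.5$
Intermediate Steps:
$a = 797$ ($a = 3 - \left(48 - 842\right) = 3 - -794 = 3 + 794 = 797$)
$q{\left(L \right)} = \frac{1}{L}$ ($q{\left(L \right)} = 0 + \frac{1}{L} = \frac{1}{L}$)
$a q{\left(-2 \right)} = \frac{797}{-2} = 797 \left(- \frac{1}{2}\right) = - \frac{797}{2}$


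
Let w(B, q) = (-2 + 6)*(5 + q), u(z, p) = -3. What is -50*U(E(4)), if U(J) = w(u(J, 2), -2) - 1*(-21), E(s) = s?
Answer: -1650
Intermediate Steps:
w(B, q) = 20 + 4*q (w(B, q) = 4*(5 + q) = 20 + 4*q)
U(J) = 33 (U(J) = (20 + 4*(-2)) - 1*(-21) = (20 - 8) + 21 = 12 + 21 = 33)
-50*U(E(4)) = -50*33 = -1650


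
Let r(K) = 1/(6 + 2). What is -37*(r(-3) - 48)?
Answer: 14171/8 ≈ 1771.4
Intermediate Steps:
r(K) = ⅛ (r(K) = 1/8 = ⅛)
-37*(r(-3) - 48) = -37*(⅛ - 48) = -37*(-383/8) = 14171/8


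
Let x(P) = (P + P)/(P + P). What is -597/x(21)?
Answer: -597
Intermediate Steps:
x(P) = 1 (x(P) = (2*P)/((2*P)) = (2*P)*(1/(2*P)) = 1)
-597/x(21) = -597/1 = -597*1 = -597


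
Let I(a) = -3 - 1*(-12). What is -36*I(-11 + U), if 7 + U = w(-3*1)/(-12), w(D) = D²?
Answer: -324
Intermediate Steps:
U = -31/4 (U = -7 + (-3*1)²/(-12) = -7 + (-3)²*(-1/12) = -7 + 9*(-1/12) = -7 - ¾ = -31/4 ≈ -7.7500)
I(a) = 9 (I(a) = -3 + 12 = 9)
-36*I(-11 + U) = -36*9 = -324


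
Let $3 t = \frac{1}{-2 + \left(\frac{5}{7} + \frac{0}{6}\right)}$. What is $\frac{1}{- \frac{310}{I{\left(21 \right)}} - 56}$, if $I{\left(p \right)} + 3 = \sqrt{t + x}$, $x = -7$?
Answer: $\frac{263}{579542} - \frac{3255 i \sqrt{3}}{289771} \approx 0.00045381 - 0.019456 i$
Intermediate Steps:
$t = - \frac{7}{27}$ ($t = \frac{1}{3 \left(-2 + \left(\frac{5}{7} + \frac{0}{6}\right)\right)} = \frac{1}{3 \left(-2 + \left(5 \cdot \frac{1}{7} + 0 \cdot \frac{1}{6}\right)\right)} = \frac{1}{3 \left(-2 + \left(\frac{5}{7} + 0\right)\right)} = \frac{1}{3 \left(-2 + \frac{5}{7}\right)} = \frac{1}{3 \left(- \frac{9}{7}\right)} = \frac{1}{3} \left(- \frac{7}{9}\right) = - \frac{7}{27} \approx -0.25926$)
$I{\left(p \right)} = -3 + \frac{14 i \sqrt{3}}{9}$ ($I{\left(p \right)} = -3 + \sqrt{- \frac{7}{27} - 7} = -3 + \sqrt{- \frac{196}{27}} = -3 + \frac{14 i \sqrt{3}}{9}$)
$\frac{1}{- \frac{310}{I{\left(21 \right)}} - 56} = \frac{1}{- \frac{310}{-3 + \frac{14 i \sqrt{3}}{9}} - 56} = \frac{1}{-56 - \frac{310}{-3 + \frac{14 i \sqrt{3}}{9}}}$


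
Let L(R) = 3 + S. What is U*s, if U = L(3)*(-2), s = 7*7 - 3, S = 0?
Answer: -276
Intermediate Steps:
L(R) = 3 (L(R) = 3 + 0 = 3)
s = 46 (s = 49 - 3 = 46)
U = -6 (U = 3*(-2) = -6)
U*s = -6*46 = -276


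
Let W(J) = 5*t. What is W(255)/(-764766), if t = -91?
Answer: 455/764766 ≈ 0.00059495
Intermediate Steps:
W(J) = -455 (W(J) = 5*(-91) = -455)
W(255)/(-764766) = -455/(-764766) = -455*(-1/764766) = 455/764766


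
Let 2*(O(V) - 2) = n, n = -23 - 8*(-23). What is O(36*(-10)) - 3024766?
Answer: -6049367/2 ≈ -3.0247e+6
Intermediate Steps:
n = 161 (n = -23 + 184 = 161)
O(V) = 165/2 (O(V) = 2 + (½)*161 = 2 + 161/2 = 165/2)
O(36*(-10)) - 3024766 = 165/2 - 3024766 = -6049367/2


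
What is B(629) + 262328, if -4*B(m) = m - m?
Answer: 262328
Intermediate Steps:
B(m) = 0 (B(m) = -(m - m)/4 = -¼*0 = 0)
B(629) + 262328 = 0 + 262328 = 262328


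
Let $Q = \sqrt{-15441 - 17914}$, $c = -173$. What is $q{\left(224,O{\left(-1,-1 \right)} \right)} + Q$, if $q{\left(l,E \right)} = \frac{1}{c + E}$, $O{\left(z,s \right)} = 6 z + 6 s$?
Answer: $- \frac{1}{185} + i \sqrt{33355} \approx -0.0054054 + 182.63 i$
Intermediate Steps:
$O{\left(z,s \right)} = 6 s + 6 z$
$q{\left(l,E \right)} = \frac{1}{-173 + E}$
$Q = i \sqrt{33355}$ ($Q = \sqrt{-33355} = i \sqrt{33355} \approx 182.63 i$)
$q{\left(224,O{\left(-1,-1 \right)} \right)} + Q = \frac{1}{-173 + \left(6 \left(-1\right) + 6 \left(-1\right)\right)} + i \sqrt{33355} = \frac{1}{-173 - 12} + i \sqrt{33355} = \frac{1}{-185} + i \sqrt{33355} = - \frac{1}{185} + i \sqrt{33355}$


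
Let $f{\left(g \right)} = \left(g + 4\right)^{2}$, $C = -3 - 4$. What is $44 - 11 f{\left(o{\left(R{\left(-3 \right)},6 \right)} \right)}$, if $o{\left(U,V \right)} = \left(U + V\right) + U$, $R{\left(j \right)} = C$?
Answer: $-132$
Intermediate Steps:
$C = -7$ ($C = -3 - 4 = -7$)
$R{\left(j \right)} = -7$
$o{\left(U,V \right)} = V + 2 U$
$f{\left(g \right)} = \left(4 + g\right)^{2}$
$44 - 11 f{\left(o{\left(R{\left(-3 \right)},6 \right)} \right)} = 44 - 11 \left(4 + \left(6 + 2 \left(-7\right)\right)\right)^{2} = 44 - 11 \left(4 + \left(6 - 14\right)\right)^{2} = 44 - 11 \left(4 - 8\right)^{2} = 44 - 11 \left(-4\right)^{2} = 44 - 176 = -132$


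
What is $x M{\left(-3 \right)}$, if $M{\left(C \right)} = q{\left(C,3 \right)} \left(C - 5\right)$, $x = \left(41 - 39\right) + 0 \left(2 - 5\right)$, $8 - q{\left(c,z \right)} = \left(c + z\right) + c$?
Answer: $-176$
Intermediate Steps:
$q{\left(c,z \right)} = 8 - z - 2 c$ ($q{\left(c,z \right)} = 8 - \left(\left(c + z\right) + c\right) = 8 - \left(z + 2 c\right) = 8 - z - 2 c$)
$x = 2$ ($x = 2 + 0 \left(-3\right) = 2 + 0 = 2$)
$M{\left(C \right)} = \left(-5 + C\right) \left(5 - 2 C\right)$ ($M{\left(C \right)} = \left(8 - 3 - 2 C\right) \left(C - 5\right) = \left(8 - 3 - 2 C\right) \left(-5 + C\right) = \left(5 - 2 C\right) \left(-5 + C\right) = \left(-5 + C\right) \left(5 - 2 C\right)$)
$x M{\left(-3 \right)} = 2 \left(- \left(-5 - 3\right) \left(-5 + 2 \left(-3\right)\right)\right) = 2 \left(\left(-1\right) \left(-8\right) \left(-5 - 6\right)\right) = 2 \left(\left(-1\right) \left(-8\right) \left(-11\right)\right) = 2 \left(-88\right) = -176$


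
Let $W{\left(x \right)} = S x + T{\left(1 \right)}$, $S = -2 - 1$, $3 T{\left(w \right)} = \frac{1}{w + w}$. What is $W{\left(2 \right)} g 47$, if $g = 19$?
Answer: $- \frac{31255}{6} \approx -5209.2$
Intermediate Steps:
$T{\left(w \right)} = \frac{1}{6 w}$ ($T{\left(w \right)} = \frac{1}{3 \left(w + w\right)} = \frac{1}{3 \cdot 2 w} = \frac{\frac{1}{2} \frac{1}{w}}{3} = \frac{1}{6 w}$)
$S = -3$ ($S = -2 - 1 = -3$)
$W{\left(x \right)} = \frac{1}{6} - 3 x$ ($W{\left(x \right)} = - 3 x + \frac{1}{6 \cdot 1} = - 3 x + \frac{1}{6} \cdot 1 = - 3 x + \frac{1}{6} = \frac{1}{6} - 3 x$)
$W{\left(2 \right)} g 47 = \left(\frac{1}{6} - 6\right) 19 \cdot 47 = \left(- \frac{35}{6}\right) 19 \cdot 47 = \left(- \frac{665}{6}\right) 47 = - \frac{31255}{6}$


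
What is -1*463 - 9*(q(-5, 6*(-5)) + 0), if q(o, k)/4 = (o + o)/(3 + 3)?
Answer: -403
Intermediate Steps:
q(o, k) = 4*o/3 (q(o, k) = 4*((o + o)/(3 + 3)) = 4*((2*o)/6) = 4*((2*o)*(⅙)) = 4*(o/3) = 4*o/3)
-1*463 - 9*(q(-5, 6*(-5)) + 0) = -1*463 - 9*((4/3)*(-5) + 0) = -463 - 9*(-20/3 + 0) = -463 - 9*(-20)/3 = -463 - 1*(-60) = -463 + 60 = -403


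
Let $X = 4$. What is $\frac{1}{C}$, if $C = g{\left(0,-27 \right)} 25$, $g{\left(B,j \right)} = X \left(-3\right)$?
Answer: $- \frac{1}{300} \approx -0.0033333$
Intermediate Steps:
$g{\left(B,j \right)} = -12$ ($g{\left(B,j \right)} = 4 \left(-3\right) = -12$)
$C = -300$ ($C = \left(-12\right) 25 = -300$)
$\frac{1}{C} = \frac{1}{-300} = - \frac{1}{300}$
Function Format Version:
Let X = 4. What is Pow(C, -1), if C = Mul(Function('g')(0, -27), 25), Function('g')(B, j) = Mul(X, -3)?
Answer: Rational(-1, 300) ≈ -0.0033333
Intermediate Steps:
Function('g')(B, j) = -12 (Function('g')(B, j) = Mul(4, -3) = -12)
C = -300 (C = Mul(-12, 25) = -300)
Pow(C, -1) = Pow(-300, -1) = Rational(-1, 300)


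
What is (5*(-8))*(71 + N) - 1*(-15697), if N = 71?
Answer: 10017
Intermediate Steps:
(5*(-8))*(71 + N) - 1*(-15697) = (5*(-8))*(71 + 71) - 1*(-15697) = -40*142 + 15697 = -5680 + 15697 = 10017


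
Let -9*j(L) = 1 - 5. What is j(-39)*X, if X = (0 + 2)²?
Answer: 16/9 ≈ 1.7778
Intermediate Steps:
X = 4 (X = 2² = 4)
j(L) = 4/9 (j(L) = -(1 - 5)/9 = -⅑*(-4) = 4/9)
j(-39)*X = (4/9)*4 = 16/9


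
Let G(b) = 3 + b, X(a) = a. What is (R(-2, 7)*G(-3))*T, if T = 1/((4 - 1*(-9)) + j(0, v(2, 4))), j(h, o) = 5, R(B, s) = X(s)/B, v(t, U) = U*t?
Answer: 0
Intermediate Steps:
R(B, s) = s/B
T = 1/18 (T = 1/((4 - 1*(-9)) + 5) = 1/((4 + 9) + 5) = 1/(13 + 5) = 1/18 ≈ 0.055556)
(R(-2, 7)*G(-3))*T = ((7/(-2))*(3 - 3))*(1/18) = ((7*(-½))*0)*(1/18) = -7/2*0*(1/18) = 0*(1/18) = 0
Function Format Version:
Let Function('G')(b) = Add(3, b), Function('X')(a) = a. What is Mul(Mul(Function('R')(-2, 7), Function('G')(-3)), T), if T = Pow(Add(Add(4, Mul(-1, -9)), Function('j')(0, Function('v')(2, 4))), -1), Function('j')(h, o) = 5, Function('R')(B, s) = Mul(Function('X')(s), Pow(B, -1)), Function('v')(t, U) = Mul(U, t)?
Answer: 0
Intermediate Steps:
Function('R')(B, s) = Mul(s, Pow(B, -1))
T = Rational(1, 18) (T = Pow(Add(Add(4, Mul(-1, -9)), 5), -1) = Pow(Add(Add(4, 9), 5), -1) = Pow(Add(13, 5), -1) = Pow(18, -1) = Rational(1, 18) ≈ 0.055556)
Mul(Mul(Function('R')(-2, 7), Function('G')(-3)), T) = Mul(Mul(Mul(7, Pow(-2, -1)), Add(3, -3)), Rational(1, 18)) = Mul(Mul(Mul(7, Rational(-1, 2)), 0), Rational(1, 18)) = Mul(Mul(Rational(-7, 2), 0), Rational(1, 18)) = Mul(0, Rational(1, 18)) = 0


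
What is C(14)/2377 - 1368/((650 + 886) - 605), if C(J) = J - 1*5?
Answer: -170703/116473 ≈ -1.4656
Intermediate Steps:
C(J) = -5 + J (C(J) = J - 5 = -5 + J)
C(14)/2377 - 1368/((650 + 886) - 605) = (-5 + 14)/2377 - 1368/((650 + 886) - 605) = 9*(1/2377) - 1368/(1536 - 605) = 9/2377 - 1368/931 = 9/2377 - 1368*1/931 = 9/2377 - 72/49 = -170703/116473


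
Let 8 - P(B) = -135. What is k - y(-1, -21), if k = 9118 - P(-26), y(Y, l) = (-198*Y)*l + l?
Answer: 13154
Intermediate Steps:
P(B) = 143 (P(B) = 8 - 1*(-135) = 8 + 135 = 143)
y(Y, l) = l - 198*Y*l (y(Y, l) = -198*Y*l + l = l - 198*Y*l)
k = 8975 (k = 9118 - 1*143 = 9118 - 143 = 8975)
k - y(-1, -21) = 8975 - (-21)*(1 - 198*(-1)) = 8975 - (-21)*(1 + 198) = 8975 - (-21)*199 = 8975 - 1*(-4179) = 8975 + 4179 = 13154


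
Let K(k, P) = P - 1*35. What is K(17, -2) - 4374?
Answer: -4411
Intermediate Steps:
K(k, P) = -35 + P (K(k, P) = P - 35 = -35 + P)
K(17, -2) - 4374 = (-35 - 2) - 4374 = -37 - 4374 = -4411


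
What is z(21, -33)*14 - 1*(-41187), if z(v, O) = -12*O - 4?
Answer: 46675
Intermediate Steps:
z(v, O) = -4 - 12*O
z(21, -33)*14 - 1*(-41187) = (-4 - 12*(-33))*14 - 1*(-41187) = (-4 + 396)*14 + 41187 = 392*14 + 41187 = 5488 + 41187 = 46675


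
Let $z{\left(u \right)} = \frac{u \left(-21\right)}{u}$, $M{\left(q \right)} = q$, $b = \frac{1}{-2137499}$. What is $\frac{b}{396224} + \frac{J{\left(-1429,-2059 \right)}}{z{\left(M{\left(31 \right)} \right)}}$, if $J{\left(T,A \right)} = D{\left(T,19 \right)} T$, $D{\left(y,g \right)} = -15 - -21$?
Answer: $\frac{345788768284543}{846928403776} \approx 408.29$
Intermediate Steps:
$D{\left(y,g \right)} = 6$ ($D{\left(y,g \right)} = -15 + 21 = 6$)
$J{\left(T,A \right)} = 6 T$
$b = - \frac{1}{2137499} \approx -4.6784 \cdot 10^{-7}$
$z{\left(u \right)} = -21$ ($z{\left(u \right)} = \frac{\left(-21\right) u}{u} = -21$)
$\frac{b}{396224} + \frac{J{\left(-1429,-2059 \right)}}{z{\left(M{\left(31 \right)} \right)}} = - \frac{1}{2137499 \cdot 396224} + \frac{6 \left(-1429\right)}{-21} = \left(- \frac{1}{2137499}\right) \frac{1}{396224} - - \frac{2858}{7} = - \frac{1}{846928403776} + \frac{2858}{7} = \frac{345788768284543}{846928403776}$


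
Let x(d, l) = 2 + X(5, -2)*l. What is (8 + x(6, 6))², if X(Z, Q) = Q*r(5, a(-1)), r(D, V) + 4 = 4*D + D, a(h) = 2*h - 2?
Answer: 58564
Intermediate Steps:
a(h) = -2 + 2*h
r(D, V) = -4 + 5*D (r(D, V) = -4 + (4*D + D) = -4 + 5*D)
X(Z, Q) = 21*Q (X(Z, Q) = Q*(-4 + 5*5) = Q*(-4 + 25) = Q*21 = 21*Q)
x(d, l) = 2 - 42*l (x(d, l) = 2 + (21*(-2))*l = 2 - 42*l)
(8 + x(6, 6))² = (8 + (2 - 42*6))² = (8 + (2 - 252))² = (8 - 250)² = (-242)² = 58564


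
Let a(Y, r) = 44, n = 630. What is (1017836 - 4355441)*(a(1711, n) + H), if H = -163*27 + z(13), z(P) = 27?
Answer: 14451829650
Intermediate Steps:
H = -4374 (H = -163*27 + 27 = -4401 + 27 = -4374)
(1017836 - 4355441)*(a(1711, n) + H) = (1017836 - 4355441)*(44 - 4374) = -3337605*(-4330) = 14451829650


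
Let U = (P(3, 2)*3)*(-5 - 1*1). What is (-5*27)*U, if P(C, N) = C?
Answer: 7290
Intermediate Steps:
U = -54 (U = (3*3)*(-5 - 1*1) = 9*(-5 - 1) = 9*(-6) = -54)
(-5*27)*U = -5*27*(-54) = -135*(-54) = 7290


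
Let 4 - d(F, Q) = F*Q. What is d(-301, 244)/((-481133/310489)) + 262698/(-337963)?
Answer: -7707303687558170/162605152079 ≈ -47399.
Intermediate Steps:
d(F, Q) = 4 - F*Q
d(-301, 244)/((-481133/310489)) + 262698/(-337963) = (4 - 1*(-301)*244)/((-481133/310489)) + 262698/(-337963) = (4 + 73444)/((-481133*1/310489)) + 262698*(-1/337963) = 73448/(-481133/310489) - 262698/337963 = 73448*(-310489/481133) - 262698/337963 = -22804796072/481133 - 262698/337963 = -7707303687558170/162605152079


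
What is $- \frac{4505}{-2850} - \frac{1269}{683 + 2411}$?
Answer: $\frac{516091}{440895} \approx 1.1706$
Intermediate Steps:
$- \frac{4505}{-2850} - \frac{1269}{683 + 2411} = \left(-4505\right) \left(- \frac{1}{2850}\right) - \frac{1269}{3094} = \frac{901}{570} - \frac{1269}{3094} = \frac{516091}{440895}$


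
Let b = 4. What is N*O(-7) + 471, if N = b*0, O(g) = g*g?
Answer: 471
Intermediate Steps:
O(g) = g²
N = 0 (N = 4*0 = 0)
N*O(-7) + 471 = 0*(-7)² + 471 = 0*49 + 471 = 0 + 471 = 471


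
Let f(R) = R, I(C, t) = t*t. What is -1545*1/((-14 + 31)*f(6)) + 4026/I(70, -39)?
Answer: -215477/17238 ≈ -12.500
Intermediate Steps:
I(C, t) = t**2
-1545*1/((-14 + 31)*f(6)) + 4026/I(70, -39) = -1545*1/(6*(-14 + 31)) + 4026/((-39)**2) = -1545/(17*6) + 4026/1521 = -1545/102 + 4026*(1/1521) = -1545*1/102 + 1342/507 = -515/34 + 1342/507 = -215477/17238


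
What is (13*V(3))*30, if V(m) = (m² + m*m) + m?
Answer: 8190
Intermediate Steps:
V(m) = m + 2*m² (V(m) = (m² + m²) + m = 2*m² + m = m + 2*m²)
(13*V(3))*30 = (13*(3*(1 + 2*3)))*30 = (13*(3*(1 + 6)))*30 = (13*(3*7))*30 = (13*21)*30 = 273*30 = 8190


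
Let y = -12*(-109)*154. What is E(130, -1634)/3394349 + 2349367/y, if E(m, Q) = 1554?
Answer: 1139269221773/97675786824 ≈ 11.664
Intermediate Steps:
y = 201432 (y = 1308*154 = 201432)
E(130, -1634)/3394349 + 2349367/y = 1554/3394349 + 2349367/201432 = 1554*(1/3394349) + 2349367*(1/201432) = 222/484907 + 2349367/201432 = 1139269221773/97675786824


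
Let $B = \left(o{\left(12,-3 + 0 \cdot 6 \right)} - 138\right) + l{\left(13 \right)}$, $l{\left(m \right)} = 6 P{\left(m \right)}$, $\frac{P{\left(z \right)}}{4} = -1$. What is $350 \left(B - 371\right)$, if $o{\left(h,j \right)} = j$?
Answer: $-187600$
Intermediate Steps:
$P{\left(z \right)} = -4$ ($P{\left(z \right)} = 4 \left(-1\right) = -4$)
$l{\left(m \right)} = -24$ ($l{\left(m \right)} = 6 \left(-4\right) = -24$)
$B = -165$ ($B = \left(\left(-3 + 0 \cdot 6\right) - 138\right) - 24 = \left(\left(-3 + 0\right) - 138\right) - 24 = \left(-3 - 138\right) - 24 = -141 - 24 = -165$)
$350 \left(B - 371\right) = 350 \left(-165 - 371\right) = 350 \left(-536\right) = -187600$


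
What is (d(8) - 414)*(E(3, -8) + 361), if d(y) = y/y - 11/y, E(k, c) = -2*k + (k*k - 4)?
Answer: -149175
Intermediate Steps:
E(k, c) = -4 + k² - 2*k (E(k, c) = -2*k + (k² - 4) = -2*k + (-4 + k²) = -4 + k² - 2*k)
d(y) = 1 - 11/y
(d(8) - 414)*(E(3, -8) + 361) = ((-11 + 8)/8 - 414)*((-4 + 3² - 2*3) + 361) = ((⅛)*(-3) - 414)*((-4 + 9 - 6) + 361) = (-3/8 - 414)*(-1 + 361) = -3315/8*360 = -149175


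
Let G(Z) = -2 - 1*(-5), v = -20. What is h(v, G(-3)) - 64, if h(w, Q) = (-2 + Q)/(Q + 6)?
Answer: -575/9 ≈ -63.889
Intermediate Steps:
G(Z) = 3 (G(Z) = -2 + 5 = 3)
h(w, Q) = (-2 + Q)/(6 + Q)
h(v, G(-3)) - 64 = (-2 + 3)/(6 + 3) - 64 = 1/9 - 64 = (⅑)*1 - 64 = ⅑ - 64 = -575/9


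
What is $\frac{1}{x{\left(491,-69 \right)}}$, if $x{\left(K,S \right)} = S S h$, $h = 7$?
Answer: $\frac{1}{33327} \approx 3.0006 \cdot 10^{-5}$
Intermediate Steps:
$x{\left(K,S \right)} = 7 S^{2}$ ($x{\left(K,S \right)} = S S 7 = S^{2} \cdot 7 = 7 S^{2}$)
$\frac{1}{x{\left(491,-69 \right)}} = \frac{1}{7 \left(-69\right)^{2}} = \frac{1}{7 \cdot 4761} = \frac{1}{33327}$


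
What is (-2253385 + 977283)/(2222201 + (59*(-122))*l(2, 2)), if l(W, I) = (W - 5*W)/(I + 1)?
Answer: -3828306/6724187 ≈ -0.56933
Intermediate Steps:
l(W, I) = -4*W/(1 + I) (l(W, I) = (-4*W)/(1 + I) = -4*W/(1 + I))
(-2253385 + 977283)/(2222201 + (59*(-122))*l(2, 2)) = (-2253385 + 977283)/(2222201 + (59*(-122))*(-4*2/(1 + 2))) = -1276102/(2222201 - (-28792)*2/3) = -1276102/(2222201 - 7198*(-8/3)) = -1276102/(2222201 + 57584/3) = -1276102/6724187/3 = -1276102*3/6724187 = -3828306/6724187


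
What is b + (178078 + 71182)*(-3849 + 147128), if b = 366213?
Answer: 35714089753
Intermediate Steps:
b + (178078 + 71182)*(-3849 + 147128) = 366213 + (178078 + 71182)*(-3849 + 147128) = 366213 + 249260*143279 = 366213 + 35713723540 = 35714089753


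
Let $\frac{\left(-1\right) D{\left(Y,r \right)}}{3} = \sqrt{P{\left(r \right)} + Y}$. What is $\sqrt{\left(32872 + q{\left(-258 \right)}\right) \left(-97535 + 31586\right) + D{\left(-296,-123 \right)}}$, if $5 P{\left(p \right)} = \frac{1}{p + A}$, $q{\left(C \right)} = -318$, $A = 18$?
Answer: $\frac{\sqrt{-2629957088850 - 35 i \sqrt{3263421}}}{35} \approx 0.00055697 - 46335.0 i$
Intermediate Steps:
$P{\left(p \right)} = \frac{1}{5 \left(18 + p\right)}$ ($P{\left(p \right)} = \frac{1}{5 \left(p + 18\right)} = \frac{1}{5 \left(18 + p\right)}$)
$D{\left(Y,r \right)} = - 3 \sqrt{Y + \frac{1}{5 \left(18 + r\right)}}$ ($D{\left(Y,r \right)} = - 3 \sqrt{\frac{1}{5 \left(18 + r\right)} + Y} = - 3 \sqrt{Y + \frac{1}{5 \left(18 + r\right)}}$)
$\sqrt{\left(32872 + q{\left(-258 \right)}\right) \left(-97535 + 31586\right) + D{\left(-296,-123 \right)}} = \sqrt{\left(32872 - 318\right) \left(-97535 + 31586\right) - \frac{3 \sqrt{5} \sqrt{\frac{1}{18 - 123} + 5 \left(-296\right)}}{5}} = \sqrt{32554 \left(-65949\right) - \frac{3 \sqrt{5} \sqrt{\frac{1}{-105} - 1480}}{5}} = \sqrt{-2146903746 - \frac{3 \sqrt{5} \sqrt{- \frac{1}{105} - 1480}}{5}} = \sqrt{-2146903746 - \frac{3 \sqrt{5} \sqrt{- \frac{155401}{105}}}{5}} = \sqrt{-2146903746 - \frac{3 \sqrt{5} \frac{i \sqrt{16317105}}{105}}{5}} = \sqrt{-2146903746 - \frac{i \sqrt{3263421}}{35}}$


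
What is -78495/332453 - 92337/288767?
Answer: -53364478326/96001455451 ≈ -0.55587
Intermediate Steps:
-78495/332453 - 92337/288767 = -53364478326/96001455451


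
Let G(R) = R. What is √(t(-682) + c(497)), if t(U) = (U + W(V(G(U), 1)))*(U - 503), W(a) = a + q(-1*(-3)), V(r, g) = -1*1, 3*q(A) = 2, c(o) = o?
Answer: √809062 ≈ 899.48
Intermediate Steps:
q(A) = ⅔ (q(A) = (⅓)*2 = ⅔)
V(r, g) = -1
W(a) = ⅔ + a (W(a) = a + ⅔ = ⅔ + a)
t(U) = (-503 + U)*(-⅓ + U) (t(U) = (U + (⅔ - 1))*(U - 503) = (U - ⅓)*(-503 + U) = (-⅓ + U)*(-503 + U) = (-503 + U)*(-⅓ + U))
√(t(-682) + c(497)) = √((503/3 + (-682)² - 1510/3*(-682)) + 497) = √((503/3 + 465124 + 1029820/3) + 497) = √(808565 + 497) = √809062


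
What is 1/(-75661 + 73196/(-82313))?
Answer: -82313/6227957089 ≈ -1.3217e-5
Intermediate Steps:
1/(-75661 + 73196/(-82313)) = 1/(-75661 + 73196*(-1/82313)) = 1/(-75661 - 73196/82313) = 1/(-6227957089/82313) = -82313/6227957089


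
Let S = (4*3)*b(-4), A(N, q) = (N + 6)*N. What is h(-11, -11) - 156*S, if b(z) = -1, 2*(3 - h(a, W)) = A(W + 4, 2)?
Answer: 3743/2 ≈ 1871.5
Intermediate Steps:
A(N, q) = N*(6 + N) (A(N, q) = (6 + N)*N = N*(6 + N))
h(a, W) = 3 - (4 + W)*(10 + W)/2 (h(a, W) = 3 - (W + 4)*(6 + (W + 4))/2 = 3 - (4 + W)*(6 + (4 + W))/2 = 3 - (4 + W)*(10 + W)/2)
S = -12 (S = (4*3)*(-1) = 12*(-1) = -12)
h(-11, -11) - 156*S = (3 - (4 - 11)*(10 - 11)/2) - 156*(-12) = (3 - ½*(-7)*(-1)) + 1872 = (3 - 7/2) + 1872 = -½ + 1872 = 3743/2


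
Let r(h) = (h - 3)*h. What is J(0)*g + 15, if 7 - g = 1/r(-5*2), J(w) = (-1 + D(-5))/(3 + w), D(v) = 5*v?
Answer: -228/5 ≈ -45.600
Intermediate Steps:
J(w) = -26/(3 + w) (J(w) = (-1 + 5*(-5))/(3 + w) = (-1 - 25)/(3 + w) = -26/(3 + w))
r(h) = h*(-3 + h) (r(h) = (-3 + h)*h = h*(-3 + h))
g = 909/130 (g = 7 - 1/((-5*2)*(-3 - 5*2)) = 7 - 1/((-10*(-3 - 10))) = 7 - 1/((-10*(-13))) = 7 - 1/130 = 909/130 ≈ 6.9923)
J(0)*g + 15 = -26/(3 + 0)*(909/130) + 15 = -26/3*(909/130) + 15 = -26*⅓*(909/130) + 15 = -26/3*909/130 + 15 = -303/5 + 15 = -228/5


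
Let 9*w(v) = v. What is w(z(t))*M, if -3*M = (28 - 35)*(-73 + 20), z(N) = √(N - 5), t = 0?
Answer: -371*I*√5/27 ≈ -30.725*I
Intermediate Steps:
z(N) = √(-5 + N)
M = -371/3 (M = -(28 - 35)*(-73 + 20)/3 = -(-7)*(-53)/3 = -⅓*371 = -371/3 ≈ -123.67)
w(v) = v/9
w(z(t))*M = (√(-5 + 0)/9)*(-371/3) = (√(-5)/9)*(-371/3) = ((I*√5)/9)*(-371/3) = (I*√5/9)*(-371/3) = -371*I*√5/27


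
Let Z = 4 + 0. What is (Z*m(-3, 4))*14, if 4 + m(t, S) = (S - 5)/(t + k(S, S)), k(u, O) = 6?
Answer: -728/3 ≈ -242.67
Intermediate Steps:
Z = 4
m(t, S) = -4 + (-5 + S)/(6 + t) (m(t, S) = -4 + (S - 5)/(t + 6) = -4 + (-5 + S)/(6 + t))
(Z*m(-3, 4))*14 = (4*((-29 + 4 - 4*(-3))/(6 - 3)))*14 = (4*((-29 + 4 + 12)/3))*14 = (4*((⅓)*(-13)))*14 = (4*(-13/3))*14 = -52/3*14 = -728/3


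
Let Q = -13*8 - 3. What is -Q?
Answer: 107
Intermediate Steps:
Q = -107 (Q = -104 - 3 = -107)
-Q = -1*(-107) = 107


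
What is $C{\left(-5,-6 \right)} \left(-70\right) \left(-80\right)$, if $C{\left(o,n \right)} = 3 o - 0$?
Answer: $-84000$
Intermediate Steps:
$C{\left(o,n \right)} = 3 o$ ($C{\left(o,n \right)} = 3 o + 0 = 3 o$)
$C{\left(-5,-6 \right)} \left(-70\right) \left(-80\right) = 3 \left(-5\right) \left(-70\right) \left(-80\right) = \left(-15\right) \left(-70\right) \left(-80\right) = 1050 \left(-80\right) = -84000$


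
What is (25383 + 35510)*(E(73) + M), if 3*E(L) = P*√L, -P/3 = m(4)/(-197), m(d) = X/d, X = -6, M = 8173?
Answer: 497678489 - 182679*√73/394 ≈ 4.9767e+8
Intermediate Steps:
m(d) = -6/d
P = -9/394 (P = -3*(-6/4)/(-197) = -3*(-6*¼)*(-1)/197 = -(-9)*(-1)/(2*197) = -3*3/394 = -9/394 ≈ -0.022843)
E(L) = -3*√L/394 (E(L) = (-9*√L/394)/3 = -3*√L/394)
(25383 + 35510)*(E(73) + M) = (25383 + 35510)*(-3*√73/394 + 8173) = 60893*(8173 - 3*√73/394) = 497678489 - 182679*√73/394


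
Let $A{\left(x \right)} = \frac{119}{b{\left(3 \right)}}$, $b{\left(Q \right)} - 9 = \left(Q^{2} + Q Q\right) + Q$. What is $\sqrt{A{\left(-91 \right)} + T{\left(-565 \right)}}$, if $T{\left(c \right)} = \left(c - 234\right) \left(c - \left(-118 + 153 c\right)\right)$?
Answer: $\frac{i \sqrt{61841158230}}{30} \approx 8289.3 i$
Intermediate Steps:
$T{\left(c \right)} = \left(-234 + c\right) \left(118 - 152 c\right)$ ($T{\left(c \right)} = \left(-234 + c\right) \left(c - \left(-118 + 153 c\right)\right) = \left(-234 + c\right) \left(118 - 152 c\right)$)
$b{\left(Q \right)} = 9 + Q + 2 Q^{2}$ ($b{\left(Q \right)} = 9 + \left(\left(Q^{2} + Q Q\right) + Q\right) = 9 + \left(\left(Q^{2} + Q^{2}\right) + Q\right) = 9 + \left(2 Q^{2} + Q\right) = 9 + \left(Q + 2 Q^{2}\right) = 9 + Q + 2 Q^{2}$)
$A{\left(x \right)} = \frac{119}{30}$ ($A{\left(x \right)} = \frac{119}{9 + 3 + 2 \cdot 3^{2}} = \frac{119}{9 + 3 + 2 \cdot 9} = \frac{119}{9 + 3 + 18} = \frac{119}{30}$)
$\sqrt{A{\left(-91 \right)} + T{\left(-565 \right)}} = \sqrt{\frac{119}{30} - \left(20190202 + 48522200\right)} = \sqrt{\frac{119}{30} - 68712402} = \sqrt{- \frac{2061371941}{30}} = \frac{i \sqrt{61841158230}}{30}$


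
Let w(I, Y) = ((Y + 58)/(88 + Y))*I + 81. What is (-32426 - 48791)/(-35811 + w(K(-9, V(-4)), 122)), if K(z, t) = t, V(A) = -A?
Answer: 568519/250086 ≈ 2.2733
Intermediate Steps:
w(I, Y) = 81 + I*(58 + Y)/(88 + Y) (w(I, Y) = ((58 + Y)/(88 + Y))*I + 81 = I*(58 + Y)/(88 + Y) + 81 = 81 + I*(58 + Y)/(88 + Y))
(-32426 - 48791)/(-35811 + w(K(-9, V(-4)), 122)) = (-32426 - 48791)/(-35811 + (7128 + 58*(-1*(-4)) + 81*122 - 1*(-4)*122)/(88 + 122)) = -81217/(-35811 + (7128 + 58*4 + 9882 + 4*122)/210) = -81217/(-35811 + (7128 + 232 + 9882 + 488)/210) = -81217/(-35811 + (1/210)*17730) = -81217/(-35811 + 591/7) = -81217/(-250086/7) = -81217*(-7/250086) = 568519/250086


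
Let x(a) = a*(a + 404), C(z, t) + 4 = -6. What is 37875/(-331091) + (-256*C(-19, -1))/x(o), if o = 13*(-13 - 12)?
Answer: -364006717/1700152285 ≈ -0.21410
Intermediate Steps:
C(z, t) = -10 (C(z, t) = -4 - 6 = -10)
o = -325 (o = 13*(-25) = -325)
x(a) = a*(404 + a)
37875/(-331091) + (-256*C(-19, -1))/x(o) = 37875/(-331091) + (-256*(-10))/((-325*(404 - 325))) = 37875*(-1/331091) + 2560/((-325*79)) = -37875/331091 + 2560/(-25675) = -37875/331091 + 2560*(-1/25675) = -37875/331091 - 512/5135 = -364006717/1700152285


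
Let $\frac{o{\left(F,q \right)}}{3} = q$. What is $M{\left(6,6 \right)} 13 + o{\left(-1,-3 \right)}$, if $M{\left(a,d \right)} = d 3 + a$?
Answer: $303$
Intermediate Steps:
$o{\left(F,q \right)} = 3 q$
$M{\left(a,d \right)} = a + 3 d$ ($M{\left(a,d \right)} = 3 d + a = a + 3 d$)
$M{\left(6,6 \right)} 13 + o{\left(-1,-3 \right)} = \left(6 + 3 \cdot 6\right) 13 + 3 \left(-3\right) = \left(6 + 18\right) 13 - 9 = 24 \cdot 13 - 9 = 312 - 9 = 303$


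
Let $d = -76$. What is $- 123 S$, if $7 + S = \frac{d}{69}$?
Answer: $\frac{22919}{23} \approx 996.48$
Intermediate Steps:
$S = - \frac{559}{69}$ ($S = -7 - \frac{76}{69} = - \frac{559}{69} \approx -8.1015$)
$- 123 S = \left(-123\right) \left(- \frac{559}{69}\right) = \frac{22919}{23}$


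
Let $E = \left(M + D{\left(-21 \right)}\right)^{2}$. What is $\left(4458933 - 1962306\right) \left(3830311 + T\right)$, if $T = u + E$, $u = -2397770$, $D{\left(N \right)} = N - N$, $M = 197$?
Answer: $3673412136450$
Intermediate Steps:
$D{\left(N \right)} = 0$
$E = 38809$ ($E = \left(197 + 0\right)^{2} = 197^{2} = 38809$)
$T = -2358961$ ($T = -2397770 + 38809 = -2358961$)
$\left(4458933 - 1962306\right) \left(3830311 + T\right) = \left(4458933 - 1962306\right) \left(3830311 - 2358961\right) = 2496627 \cdot 1471350 = 3673412136450$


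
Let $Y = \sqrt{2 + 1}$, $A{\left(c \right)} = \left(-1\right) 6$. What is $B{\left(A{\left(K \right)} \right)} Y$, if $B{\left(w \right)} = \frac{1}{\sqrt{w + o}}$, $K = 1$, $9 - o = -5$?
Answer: $\frac{\sqrt{6}}{4} \approx 0.61237$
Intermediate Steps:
$o = 14$ ($o = 9 - -5 = 9 + 5 = 14$)
$A{\left(c \right)} = -6$
$Y = \sqrt{3} \approx 1.732$
$B{\left(w \right)} = \frac{1}{\sqrt{14 + w}}$ ($B{\left(w \right)} = \frac{1}{\sqrt{w + 14}} = \frac{1}{\sqrt{14 + w}}$)
$B{\left(A{\left(K \right)} \right)} Y = \frac{\sqrt{3}}{\sqrt{14 - 6}} = \frac{\sqrt{3}}{2 \sqrt{2}} = \frac{\sqrt{2}}{4} \sqrt{3} = \frac{\sqrt{6}}{4}$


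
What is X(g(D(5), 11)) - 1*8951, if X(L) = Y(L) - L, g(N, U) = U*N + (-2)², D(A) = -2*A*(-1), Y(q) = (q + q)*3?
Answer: -8381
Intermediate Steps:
Y(q) = 6*q (Y(q) = (2*q)*3 = 6*q)
D(A) = 2*A
g(N, U) = 4 + N*U (g(N, U) = N*U + 4 = 4 + N*U)
X(L) = 5*L (X(L) = 6*L - L = 5*L)
X(g(D(5), 11)) - 1*8951 = 5*(4 + (2*5)*11) - 1*8951 = 5*(4 + 10*11) - 8951 = 5*(4 + 110) - 8951 = 5*114 - 8951 = 570 - 8951 = -8381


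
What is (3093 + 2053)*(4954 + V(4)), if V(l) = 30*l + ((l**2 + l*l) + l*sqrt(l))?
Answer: 26316644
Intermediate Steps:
V(l) = l**(3/2) + 2*l**2 + 30*l (V(l) = 30*l + ((l**2 + l**2) + l**(3/2)) = 30*l + (2*l**2 + l**(3/2)) = 30*l + (l**(3/2) + 2*l**2) = l**(3/2) + 2*l**2 + 30*l)
(3093 + 2053)*(4954 + V(4)) = (3093 + 2053)*(4954 + (4**(3/2) + 2*4**2 + 30*4)) = 5146*(4954 + (8 + 2*16 + 120)) = 5146*(4954 + (8 + 32 + 120)) = 5146*(4954 + 160) = 5146*5114 = 26316644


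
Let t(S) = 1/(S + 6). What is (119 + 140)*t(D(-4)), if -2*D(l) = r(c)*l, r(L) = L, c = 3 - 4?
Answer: 259/4 ≈ 64.750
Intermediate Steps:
c = -1
D(l) = l/2 (D(l) = -(-1)*l/2 = l/2)
t(S) = 1/(6 + S)
(119 + 140)*t(D(-4)) = (119 + 140)/(6 + (½)*(-4)) = 259/(6 - 2) = 259/4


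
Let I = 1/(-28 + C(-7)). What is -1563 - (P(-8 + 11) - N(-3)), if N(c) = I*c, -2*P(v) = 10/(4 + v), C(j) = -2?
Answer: -109353/70 ≈ -1562.2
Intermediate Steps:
I = -1/30 (I = 1/(-28 - 2) = 1/(-30) = -1/30 ≈ -0.033333)
P(v) = -5/(4 + v) (P(v) = -10/(2*(4 + v)) = -5/(4 + v))
N(c) = -c/30
-1563 - (P(-8 + 11) - N(-3)) = -1563 - (-5/(4 + (-8 + 11)) - (-1)*(-3)/30) = -1563 - (-5/(4 + 3) - 1*⅒) = -1563 - (-5/7 - ⅒) = -1563 - 1*(-57/70) = -1563 + 57/70 = -109353/70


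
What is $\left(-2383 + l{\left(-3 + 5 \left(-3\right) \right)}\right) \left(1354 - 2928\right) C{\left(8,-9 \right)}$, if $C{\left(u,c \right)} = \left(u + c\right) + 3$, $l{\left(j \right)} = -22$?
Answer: $7570940$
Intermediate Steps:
$C{\left(u,c \right)} = 3 + c + u$ ($C{\left(u,c \right)} = \left(c + u\right) + 3 = 3 + c + u$)
$\left(-2383 + l{\left(-3 + 5 \left(-3\right) \right)}\right) \left(1354 - 2928\right) C{\left(8,-9 \right)} = \left(-2383 - 22\right) \left(1354 - 2928\right) \left(3 - 9 + 8\right) = \left(-2405\right) \left(-1574\right) 2 = 3785470 \cdot 2 = 7570940$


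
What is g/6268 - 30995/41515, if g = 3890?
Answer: -3278331/26021602 ≈ -0.12598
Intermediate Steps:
g/6268 - 30995/41515 = 3890/6268 - 30995/41515 = 3890*(1/6268) - 30995*1/41515 = 1945/3134 - 6199/8303 = -3278331/26021602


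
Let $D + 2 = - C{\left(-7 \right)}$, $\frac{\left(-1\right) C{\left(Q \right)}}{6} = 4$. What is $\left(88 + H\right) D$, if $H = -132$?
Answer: $-968$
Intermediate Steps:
$C{\left(Q \right)} = -24$ ($C{\left(Q \right)} = \left(-6\right) 4 = -24$)
$D = 22$ ($D = -2 - -24 = -2 + 24 = 22$)
$\left(88 + H\right) D = \left(88 - 132\right) 22 = \left(-44\right) 22 = -968$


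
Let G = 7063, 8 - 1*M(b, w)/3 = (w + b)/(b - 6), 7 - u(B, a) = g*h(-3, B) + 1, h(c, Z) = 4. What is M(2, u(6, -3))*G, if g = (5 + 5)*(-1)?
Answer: 423780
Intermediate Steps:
g = -10 (g = 10*(-1) = -10)
u(B, a) = 46 (u(B, a) = 7 - (-10*4 + 1) = 7 - (-40 + 1) = 7 - 1*(-39) = 7 + 39 = 46)
M(b, w) = 24 - 3*(b + w)/(-6 + b) (M(b, w) = 24 - 3*(w + b)/(b - 6) = 24 - 3*(b + w)/(-6 + b))
M(2, u(6, -3))*G = (3*(-48 - 1*46 + 7*2)/(-6 + 2))*7063 = (3*(-48 - 46 + 14)/(-4))*7063 = (3*(-1/4)*(-80))*7063 = 60*7063 = 423780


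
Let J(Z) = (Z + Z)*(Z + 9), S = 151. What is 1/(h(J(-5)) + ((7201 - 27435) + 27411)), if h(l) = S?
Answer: 1/7328 ≈ 0.00013646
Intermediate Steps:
J(Z) = 2*Z*(9 + Z) (J(Z) = (2*Z)*(9 + Z) = 2*Z*(9 + Z))
h(l) = 151
1/(h(J(-5)) + ((7201 - 27435) + 27411)) = 1/(151 + ((7201 - 27435) + 27411)) = 1/(151 + (-20234 + 27411)) = 1/(151 + 7177) = 1/7328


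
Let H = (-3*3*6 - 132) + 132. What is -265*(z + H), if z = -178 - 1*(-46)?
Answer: 49290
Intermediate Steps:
z = -132 (z = -178 + 46 = -132)
H = -54 (H = (-9*6 - 132) + 132 = (-54 - 132) + 132 = -186 + 132 = -54)
-265*(z + H) = -265*(-132 - 54) = -265*(-186) = 49290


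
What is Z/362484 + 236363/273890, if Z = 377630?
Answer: 23638360799/12410092845 ≈ 1.9048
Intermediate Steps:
Z/362484 + 236363/273890 = 377630/362484 + 236363/273890 = 377630*(1/362484) + 236363*(1/273890) = 188815/181242 + 236363/273890 = 23638360799/12410092845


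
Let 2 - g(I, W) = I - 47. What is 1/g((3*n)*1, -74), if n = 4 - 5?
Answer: 1/52 ≈ 0.019231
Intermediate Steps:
n = -1
g(I, W) = 49 - I (g(I, W) = 2 - (I - 47) = 2 - (-47 + I) = 2 + (47 - I) = 49 - I)
1/g((3*n)*1, -74) = 1/(49 - 3*(-1)) = 1/(49 - (-3)) = 1/(49 - 1*(-3)) = 1/(49 + 3) = 1/52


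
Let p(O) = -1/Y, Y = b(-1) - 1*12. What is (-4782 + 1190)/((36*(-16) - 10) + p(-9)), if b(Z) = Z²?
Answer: 39512/6445 ≈ 6.1306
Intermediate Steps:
Y = -11 (Y = (-1)² - 1*12 = 1 - 12 = -11)
p(O) = 1/11 (p(O) = -1/(-11) = -1*(-1/11) = 1/11)
(-4782 + 1190)/((36*(-16) - 10) + p(-9)) = (-4782 + 1190)/((36*(-16) - 10) + 1/11) = -3592/((-576 - 10) + 1/11) = -3592/(-586 + 1/11) = -3592/(-6445/11) = -3592*(-11/6445) = 39512/6445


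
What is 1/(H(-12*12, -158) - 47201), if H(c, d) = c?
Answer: -1/47345 ≈ -2.1122e-5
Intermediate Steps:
1/(H(-12*12, -158) - 47201) = 1/(-12*12 - 47201) = 1/(-144 - 47201) = 1/(-47345) = -1/47345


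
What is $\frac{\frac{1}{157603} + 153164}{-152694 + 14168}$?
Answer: $- \frac{24139105893}{21832113178} \approx -1.1057$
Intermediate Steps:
$\frac{\frac{1}{157603} + 153164}{-152694 + 14168} = \frac{\frac{1}{157603} + 153164}{-138526} = \frac{24139105893}{157603} \left(- \frac{1}{138526}\right) = - \frac{24139105893}{21832113178}$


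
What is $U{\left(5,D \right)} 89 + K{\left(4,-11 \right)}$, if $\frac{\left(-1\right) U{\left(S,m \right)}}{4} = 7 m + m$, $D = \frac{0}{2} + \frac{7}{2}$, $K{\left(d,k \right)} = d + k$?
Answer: $-9975$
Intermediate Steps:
$D = \frac{7}{2}$ ($D = 0 \cdot \frac{1}{2} + 7 \cdot \frac{1}{2} = 0 + \frac{7}{2} = \frac{7}{2} \approx 3.5$)
$U{\left(S,m \right)} = - 32 m$ ($U{\left(S,m \right)} = - 4 \left(7 m + m\right) = - 4 \cdot 8 m = - 32 m$)
$U{\left(5,D \right)} 89 + K{\left(4,-11 \right)} = \left(-32\right) \frac{7}{2} \cdot 89 + \left(4 - 11\right) = \left(-112\right) 89 - 7 = -9968 - 7 = -9975$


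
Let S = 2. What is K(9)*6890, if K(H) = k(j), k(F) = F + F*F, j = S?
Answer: 41340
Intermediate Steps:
j = 2
k(F) = F + F²
K(H) = 6 (K(H) = 2*(1 + 2) = 2*3 = 6)
K(9)*6890 = 6*6890 = 41340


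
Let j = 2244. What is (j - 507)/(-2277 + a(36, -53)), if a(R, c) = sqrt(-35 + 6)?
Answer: -3955149/5184758 - 1737*I*sqrt(29)/5184758 ≈ -0.76284 - 0.0018041*I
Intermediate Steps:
a(R, c) = I*sqrt(29) (a(R, c) = sqrt(-29) = I*sqrt(29))
(j - 507)/(-2277 + a(36, -53)) = (2244 - 507)/(-2277 + I*sqrt(29)) = 1737/(-2277 + I*sqrt(29))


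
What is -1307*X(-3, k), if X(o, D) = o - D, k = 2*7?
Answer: 22219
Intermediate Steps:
k = 14
-1307*X(-3, k) = -1307*(-3 - 1*14) = -1307*(-3 - 14) = -1307*(-17) = 22219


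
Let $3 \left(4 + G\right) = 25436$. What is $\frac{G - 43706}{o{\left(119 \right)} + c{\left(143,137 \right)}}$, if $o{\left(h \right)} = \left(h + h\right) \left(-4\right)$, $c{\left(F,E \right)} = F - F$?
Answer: $\frac{52847}{1428} \approx 37.008$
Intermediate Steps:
$G = \frac{25424}{3}$ ($G = -4 + \frac{1}{3} \cdot 25436 = -4 + \frac{25436}{3} = \frac{25424}{3} \approx 8474.7$)
$c{\left(F,E \right)} = 0$
$o{\left(h \right)} = - 8 h$ ($o{\left(h \right)} = 2 h \left(-4\right) = - 8 h$)
$\frac{G - 43706}{o{\left(119 \right)} + c{\left(143,137 \right)}} = \frac{\frac{25424}{3} - 43706}{\left(-8\right) 119 + 0} = - \frac{105694}{3 \left(-952 + 0\right)} = - \frac{105694}{3 \left(-952\right)} = \left(- \frac{105694}{3}\right) \left(- \frac{1}{952}\right) = \frac{52847}{1428}$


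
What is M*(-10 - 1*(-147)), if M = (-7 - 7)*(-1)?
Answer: 1918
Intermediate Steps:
M = 14 (M = -14*(-1) = 14)
M*(-10 - 1*(-147)) = 14*(-10 - 1*(-147)) = 14*(-10 + 147) = 14*137 = 1918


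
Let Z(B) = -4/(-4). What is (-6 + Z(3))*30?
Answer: -150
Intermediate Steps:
Z(B) = 1 (Z(B) = -4*(-¼) = 1)
(-6 + Z(3))*30 = (-6 + 1)*30 = -5*30 = -150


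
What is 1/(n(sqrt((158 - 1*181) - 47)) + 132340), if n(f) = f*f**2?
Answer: 6617/875710930 + 7*I*sqrt(70)/1751421860 ≈ 7.5561e-6 + 3.3439e-8*I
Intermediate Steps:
n(f) = f**3
1/(n(sqrt((158 - 1*181) - 47)) + 132340) = 1/((sqrt((158 - 1*181) - 47))**3 + 132340) = 1/((sqrt((158 - 181) - 47))**3 + 132340) = 1/((sqrt(-23 - 47))**3 + 132340) = 1/((sqrt(-70))**3 + 132340) = 1/((I*sqrt(70))**3 + 132340) = 1/(-70*I*sqrt(70) + 132340) = 1/(132340 - 70*I*sqrt(70))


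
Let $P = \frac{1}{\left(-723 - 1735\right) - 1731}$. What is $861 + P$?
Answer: $\frac{3606728}{4189} \approx 861.0$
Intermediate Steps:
$P = - \frac{1}{4189}$ ($P = \frac{1}{\left(-723 - 1735\right) - 1731} = \frac{1}{-2458 - 1731} = \frac{1}{-4189} = - \frac{1}{4189} \approx -0.00023872$)
$861 + P = 861 - \frac{1}{4189} = \frac{3606728}{4189}$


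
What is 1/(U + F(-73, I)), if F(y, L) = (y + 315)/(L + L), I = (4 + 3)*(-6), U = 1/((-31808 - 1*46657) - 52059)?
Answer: -913668/2632241 ≈ -0.34711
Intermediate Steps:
U = -1/130524 (U = 1/((-31808 - 46657) - 52059) = 1/(-78465 - 52059) = 1/(-130524) = -1/130524 ≈ -7.6614e-6)
I = -42 (I = 7*(-6) = -42)
F(y, L) = (315 + y)/(2*L) (F(y, L) = (315 + y)/((2*L)) = (315 + y)*(1/(2*L)) = (315 + y)/(2*L))
1/(U + F(-73, I)) = 1/(-1/130524 + (1/2)*(315 - 73)/(-42)) = 1/(-1/130524 + (1/2)*(-1/42)*242) = 1/(-1/130524 - 121/42) = 1/(-2632241/913668) = -913668/2632241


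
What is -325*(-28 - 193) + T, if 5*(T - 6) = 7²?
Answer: 359204/5 ≈ 71841.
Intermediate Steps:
T = 79/5 (T = 6 + (⅕)*7² = 6 + (⅕)*49 = 6 + 49/5 = 79/5 ≈ 15.800)
-325*(-28 - 193) + T = -325*(-28 - 193) + 79/5 = -325*(-221) + 79/5 = 71825 + 79/5 = 359204/5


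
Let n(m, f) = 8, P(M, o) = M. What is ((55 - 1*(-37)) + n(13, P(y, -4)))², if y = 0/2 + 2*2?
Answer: 10000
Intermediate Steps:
y = 4 (y = 0*(½) + 4 = 0 + 4 = 4)
((55 - 1*(-37)) + n(13, P(y, -4)))² = ((55 - 1*(-37)) + 8)² = ((55 + 37) + 8)² = (92 + 8)² = 100² = 10000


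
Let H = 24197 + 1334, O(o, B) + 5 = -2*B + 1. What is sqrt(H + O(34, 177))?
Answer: 3*sqrt(2797) ≈ 158.66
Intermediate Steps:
O(o, B) = -4 - 2*B (O(o, B) = -5 + (-2*B + 1) = -5 + (1 - 2*B) = -4 - 2*B)
H = 25531
sqrt(H + O(34, 177)) = sqrt(25531 + (-4 - 2*177)) = sqrt(25531 + (-4 - 354)) = sqrt(25531 - 358) = sqrt(25173) = 3*sqrt(2797)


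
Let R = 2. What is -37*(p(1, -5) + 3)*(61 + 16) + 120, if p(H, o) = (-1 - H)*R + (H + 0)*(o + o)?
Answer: 31459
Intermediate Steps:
p(H, o) = -2 - 2*H + 2*H*o (p(H, o) = (-1 - H)*2 + (H + 0)*(o + o) = (-2 - 2*H) + H*(2*o) = (-2 - 2*H) + 2*H*o = -2 - 2*H + 2*H*o)
-37*(p(1, -5) + 3)*(61 + 16) + 120 = -37*((-2 - 2*1 + 2*1*(-5)) + 3)*(61 + 16) + 120 = -37*((-2 - 2 - 10) + 3)*77 + 120 = -37*(-14 + 3)*77 + 120 = -(-407)*77 + 120 = -37*(-847) + 120 = 31339 + 120 = 31459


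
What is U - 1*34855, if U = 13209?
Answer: -21646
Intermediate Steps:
U - 1*34855 = 13209 - 1*34855 = 13209 - 34855 = -21646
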